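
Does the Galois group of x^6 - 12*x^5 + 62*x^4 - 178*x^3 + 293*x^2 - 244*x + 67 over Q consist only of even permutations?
Yes

The polynomial is irreducible of degree 6 over Q. Its discriminant is 276091456 = 16616^2, a perfect square. A Galois group lies in the alternating group exactly when the discriminant is a square in Q, so the Galois group (S_4) is contained in A_6.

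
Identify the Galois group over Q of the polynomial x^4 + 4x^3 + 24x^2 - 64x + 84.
The polynomial is an irreducible quartic over Q and its discriminant is 1662029824 = 40768^2, a perfect square, so the Galois group is contained in A_4. The resolvent cubic y^3 - 24*y^2 - 592*y + 2624 is irreducible over Q. An irreducible resolvent with square discriminant gives A_4.

A_4 (also written A4)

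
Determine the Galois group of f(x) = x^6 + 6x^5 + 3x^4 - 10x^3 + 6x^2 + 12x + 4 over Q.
The polynomial f is an irreducible sextic over Q, so G = Gal(f/Q) is one of the 16 transitive subgroups 6T1, ..., 6T16 of S_6. The discriminant of f is 48393096192, which is not a perfect square, so G is not contained in A_6. The transitive groups of degree 6 not contained in A_6 are: C_6 (6T1, order 6), S_3 (6T2, order 6), D_6 (6T3, order 12), C_3 x S_3 (6T5, order 18), A_4 x C_2 (6T6, order 24), S_4 (6T8, order 24), S_3 x S_3 (6T9, order 36), S_4 x C_2 (6T11, order 48), (S_3 x S_3) : C_2 (6T13, order 72), PGL(2,5) (6T14, order 120), S_6 (6T16, order 720). By Dedekind's theorem, for a prime p not dividing disc(f) the degrees of the irreducible factors of f mod p form the cycle type of an element of G. Factoring f modulo the 79 such primes p <= 421 (skipping 2, 3, 7, which divide the discriminant), each new pattern first appears at: mod 5: f = (x^6 + x^5 + 3x^4 + x^2 + 2x + 4), pattern 6; mod 11: f = (x + 7)(x + 10)(x^2 + 4x + 8)(x^2 + 7x + 7), pattern 2+2+1+1; mod 13: f = (x^3 + 3x^2 + 9x + 9)(x^3 + 3x^2 + 11x + 12), pattern 3+3; mod 19: f = (x^2 + x + 16)(x^2 + 11x + 4)(x^2 + 13x + 6), pattern 2+2+2; mod 97: f = (x + 3)(x + 19)(x + 23)(x + 25)(x + 52)(x + 78), pattern 1+1+1+1+1+1. No other pattern occurs in this range, so the set of observed cycle types is {6, 2+2+1+1, 3+3, 2+2+2, 1+1+1+1+1+1}. The candidates containing elements of all these cycle types are D_6 (6T3) of order 12, A_4 x C_2 (6T6) of order 24, S_3 x S_3 (6T9) of order 36, S_4 x C_2 (6T11) of order 48, (S_3 x S_3) : C_2 (6T13) of order 72, PGL(2,5) (6T14) of order 120, S_6 (6T16) of order 720; the others are excluded. The observed types are precisely the cycle types that occur in D_6 (6T3). Each of the other remaining candidates has further cycle types, and by the Chebotarev density theorem the matching factorization patterns would occur for a proportion of primes equal to their share of the group: A_4 x C_2 (6T6) additionally contains elements of type 2+1+1+1+1 (3 of its 24 elements, about 12% of primes); S_3 x S_3 (6T9) additionally contains elements of type 3+1+1+1 (4 of its 36 elements, about 11% of primes); S_4 x C_2 (6T11) additionally contains elements of type 4+2, 4+1+1, 2+1+1+1+1 (15 of its 48 elements, about 31% of primes); (S_3 x S_3) : C_2 (6T13) additionally contains elements of type 4+2, 3+2+1, 3+1+1+1, 2+1+1+1+1 (40 of its 72 elements, about 56% of primes); PGL(2,5) (6T14) additionally contains elements of type 5+1, 4+1+1 (54 of its 120 elements, about 45% of primes); S_6 (6T16) additionally contains elements of type 5+1, 4+2, 4+1+1, 3+2+1, 3+1+1+1, 2+1+1+1+1 (499 of its 720 elements, about 69% of primes). None of the 79 primes tested shows any such pattern (for each of these groups the chance of that is below 10^-4), which rules them out. Hence G = D_6 (6T3), of order 12.

D_6 (also written D6)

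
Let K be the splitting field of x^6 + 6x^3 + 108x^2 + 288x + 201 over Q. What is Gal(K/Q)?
S_3 (also written S3)

The polynomial f is an irreducible sextic over Q, so G = Gal(f/Q) is one of the 16 transitive subgroups 6T1, ..., 6T16 of S_6. The discriminant of f is -941328478973952, which is not a perfect square, so G is not contained in A_6. The transitive groups of degree 6 not contained in A_6 are: C_6 (6T1, order 6), S_3 (6T2, order 6), D_6 (6T3, order 12), C_3 x S_3 (6T5, order 18), A_4 x C_2 (6T6, order 24), S_4 (6T8, order 24), S_3 x S_3 (6T9, order 36), S_4 x C_2 (6T11, order 48), (S_3 x S_3) : C_2 (6T13, order 72), PGL(2,5) (6T14, order 120), S_6 (6T16, order 720). By Dedekind's theorem, for a prime p not dividing disc(f) the degrees of the irreducible factors of f mod p form the cycle type of an element of G. Factoring f modulo the 23 such primes p <= 103 (skipping 2, 3, 17, 67, which divide the discriminant), each new pattern first appears at: mod 5: f = (x^2 + 3)(x^2 + x + 1)(x^2 + 4x + 2), pattern 2+2+2; mod 7: f = (x^3 + 2x + 1)(x^3 + 5x + 5), pattern 3+3; mod 61: f = (x + 21)(x + 28)(x + 43)(x + 46)(x + 48)(x + 58), pattern 1+1+1+1+1+1. No other pattern occurs in this range, so the set of observed cycle types is {2+2+2, 3+3, 1+1+1+1+1+1}. The candidates containing elements of all these cycle types are C_6 (6T1) of order 6, S_3 (6T2) of order 6, D_6 (6T3) of order 12, C_3 x S_3 (6T5) of order 18, A_4 x C_2 (6T6) of order 24, S_4 (6T8) of order 24, S_3 x S_3 (6T9) of order 36, S_4 x C_2 (6T11) of order 48, (S_3 x S_3) : C_2 (6T13) of order 72, PGL(2,5) (6T14) of order 120, S_6 (6T16) of order 720; the others are excluded. The observed types are precisely the cycle types that occur in S_3 (6T2). Each of the other remaining candidates has further cycle types, and by the Chebotarev density theorem the matching factorization patterns would occur for a proportion of primes equal to their share of the group: C_6 (6T1) additionally contains elements of type 6 (2 of its 6 elements, about 33% of primes); D_6 (6T3) additionally contains elements of type 6, 2+2+1+1 (5 of its 12 elements, about 42% of primes); C_3 x S_3 (6T5) additionally contains elements of type 6, 3+1+1+1 (10 of its 18 elements, about 56% of primes); A_4 x C_2 (6T6) additionally contains elements of type 6, 2+2+1+1, 2+1+1+1+1 (14 of its 24 elements, about 58% of primes); S_4 (6T8) additionally contains elements of type 4+1+1, 2+2+1+1 (9 of its 24 elements, about 38% of primes); S_3 x S_3 (6T9) additionally contains elements of type 6, 3+1+1+1, 2+2+1+1 (25 of its 36 elements, about 69% of primes); S_4 x C_2 (6T11) additionally contains elements of type 6, 4+2, 4+1+1, 2+2+1+1, 2+1+1+1+1 (32 of its 48 elements, about 67% of primes); (S_3 x S_3) : C_2 (6T13) additionally contains elements of type 6, 4+2, 3+2+1, 3+1+1+1, 2+2+1+1, 2+1+1+1+1 (61 of its 72 elements, about 85% of primes); PGL(2,5) (6T14) additionally contains elements of type 6, 5+1, 4+1+1, 2+2+1+1 (89 of its 120 elements, about 74% of primes); S_6 (6T16) additionally contains elements of type 6, 5+1, 4+2, 4+1+1, 3+2+1, 3+1+1+1, 2+2+1+1, 2+1+1+1+1 (664 of its 720 elements, about 92% of primes). None of the 23 primes tested shows any such pattern (for each of these groups the chance of that is below 10^-4), which rules them out. Hence G = S_3 (6T2), of order 6.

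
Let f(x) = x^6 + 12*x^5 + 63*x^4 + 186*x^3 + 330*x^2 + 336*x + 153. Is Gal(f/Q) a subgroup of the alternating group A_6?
No

The polynomial is irreducible of degree 6 over Q. Its discriminant is -16003008, which is not a perfect square. A Galois group lies in the alternating group exactly when the discriminant is a square in Q, so the Galois group (PGL(2,5)) is not contained in A_6.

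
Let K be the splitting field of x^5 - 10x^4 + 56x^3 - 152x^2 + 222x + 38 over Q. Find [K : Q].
120

The degree of the splitting field over Q equals the order of the Galois group, so first determine the group. The polynomial f is an irreducible quintic over Q, so G = Gal(f/Q) is a transitive subgroup of S_5: one of C_5 (5T1, order 5), D_5 (5T2, order 10), F_20 (5T3, order 20), A_5 (5T4, order 60) or S_5 (5T5, order 120). The discriminant of f is 37149830992, which is not a perfect square, so G is not contained in A_5. The transitive groups of degree 5 not contained in A_5 are: F_20 (5T3, order 20), S_5 (5T5, order 120). By Dedekind's theorem, for a prime p not dividing disc(f) the degrees of the irreducible factors of f mod p form the cycle type of an element of G. Factoring f modulo the 5 such primes p <= 13 (skipping 2, which divides the discriminant), each new pattern first appears at: mod 3: f = (x^5 + 2x^4 + 2x^3 + x^2 + 2), pattern 5; mod 5: f = (x + 4)(x^4 + x^3 + 2x^2 + 2), pattern 4+1; mod 13: f = (x + 1)(x + 6)(x^3 + 9x^2 + 2), pattern 3+1+1. No other pattern occurs in this range, so the set of observed cycle types is {5, 4+1, 3+1+1}. Among the candidates above, the only group containing elements of all these cycle types is S_5 (5T5) — F_20 (5T3) lacks at least one of them. Hence G = S_5 (5T5), of order 120. The Galois group S_5 (5T5) has order 120, so the splitting field has degree 120 over Q.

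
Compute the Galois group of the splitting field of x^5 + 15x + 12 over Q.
F_20 (also written F20)

The polynomial f is an irreducible quintic over Q, so G = Gal(f/Q) is a transitive subgroup of S_5: one of C_5 (5T1, order 5), D_5 (5T2, order 10), F_20 (5T3, order 20), A_5 (5T4, order 60) or S_5 (5T5, order 120). The discriminant of f is 259200000, which is not a perfect square, so G is not contained in A_5. The transitive groups of degree 5 not contained in A_5 are: F_20 (5T3, order 20), S_5 (5T5, order 120). By Dedekind's theorem, for a prime p not dividing disc(f) the degrees of the irreducible factors of f mod p form the cycle type of an element of G. Factoring f modulo the 18 such primes p <= 73 (skipping 2, 3, 5, which divide the discriminant), each new pattern first appears at: mod 7: f = (x + 6)(x^4 + x^3 + x^2 + x + 2), pattern 4+1; mod 11: f = (x + 6)(x^2 + 2x + 10)(x^2 + 3x + 9), pattern 2+2+1; mod 19: f = (x^5 + 15x + 12), pattern 5. No other pattern occurs in this range, so the set of observed cycle types is {4+1, 2+2+1, 5}. The candidates containing elements of all these cycle types are F_20 (5T3) of order 20, S_5 (5T5) of order 120; the others are excluded. The observed types are precisely the cycle types that occur in F_20 (5T3) (apart from the identity). Each of the other remaining candidates has further cycle types, and by the Chebotarev density theorem the matching factorization patterns would occur for a proportion of primes equal to their share of the group: S_5 (5T5) additionally contains elements of type 3+2, 3+1+1, 2+1+1+1 (50 of its 120 elements, about 42% of primes). None of the 18 primes tested shows any such pattern (for each of these groups the chance of that is below 10^-4), which rules them out. Hence G = F_20 (5T3), of order 20.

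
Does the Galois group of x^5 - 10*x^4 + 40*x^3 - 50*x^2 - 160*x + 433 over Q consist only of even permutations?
The polynomial is irreducible of degree 5 over Q. Its discriminant is 425503125, which is not a perfect square. A Galois group lies in the alternating group exactly when the discriminant is a square in Q, so the Galois group (F_20) is not contained in A_5.

No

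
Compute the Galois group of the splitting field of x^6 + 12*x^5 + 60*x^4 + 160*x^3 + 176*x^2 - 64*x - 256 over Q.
The polynomial f is an irreducible sextic over Q, so G = Gal(f/Q) is one of the 16 transitive subgroups 6T1, ..., 6T16 of S_6. The discriminant of f is 3603718079512576 = 60030976^2, a perfect square, so G is contained in A_6. The transitive groups of degree 6 contained in A_6 are: A_4 (6T4, order 12), S_4 (6T7, order 24), (C_3 x C_3) : C_4 (6T10, order 36), PSL(2,5) (6T12, order 60), A_6 (6T15, order 360). By Dedekind's theorem, for a prime p not dividing disc(f) the degrees of the irreducible factors of f mod p form the cycle type of an element of G. Factoring f modulo the 79 such primes p <= 419 (skipping 2, 229, which divide the discriminant), each new pattern first appears at: mod 3: f = (x^3 + x^2 + 2)(x^3 + 2x^2 + x + 1), pattern 3+3; mod 7: f = (x^2 + 4x + 6)(x^4 + x^3 + x^2 + 3x + 4), pattern 4+2; mod 23: f = (x + 7)(x + 20)(x^2 + 2x + 3)(x^2 + 6x + 11), pattern 2+2+1+1; mod 193: f = (x + 9)(x + 15)(x + 21)(x + 176)(x + 182)(x + 188), pattern 1+1+1+1+1+1. No other pattern occurs in this range, so the set of observed cycle types is {3+3, 4+2, 2+2+1+1, 1+1+1+1+1+1}. The candidates containing elements of all these cycle types are S_4 (6T7) of order 24, (C_3 x C_3) : C_4 (6T10) of order 36, A_6 (6T15) of order 360; the others are excluded. The observed types are precisely the cycle types that occur in S_4 (6T7). Each of the other remaining candidates has further cycle types, and by the Chebotarev density theorem the matching factorization patterns would occur for a proportion of primes equal to their share of the group: (C_3 x C_3) : C_4 (6T10) additionally contains elements of type 3+1+1+1 (4 of its 36 elements, about 11% of primes); A_6 (6T15) additionally contains elements of type 5+1, 3+1+1+1 (184 of its 360 elements, about 51% of primes). None of the 79 primes tested shows any such pattern (for each of these groups the chance of that is below 10^-4), which rules them out. Hence G = S_4 (6T7), of order 24.

S_4 (order 24)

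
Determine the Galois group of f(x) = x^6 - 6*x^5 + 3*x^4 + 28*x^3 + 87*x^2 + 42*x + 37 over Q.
The polynomial f is an irreducible sextic over Q, so G = Gal(f/Q) is one of the 16 transitive subgroups 6T1, ..., 6T16 of S_6. The discriminant of f is -7629540176166912, which is not a perfect square, so G is not contained in A_6. The transitive groups of degree 6 not contained in A_6 are: C_6 (6T1, order 6), S_3 (6T2, order 6), D_6 (6T3, order 12), C_3 x S_3 (6T5, order 18), A_4 x C_2 (6T6, order 24), S_4 (6T8, order 24), S_3 x S_3 (6T9, order 36), S_4 x C_2 (6T11, order 48), (S_3 x S_3) : C_2 (6T13, order 72), PGL(2,5) (6T14, order 120), S_6 (6T16, order 720). By Dedekind's theorem, for a prime p not dividing disc(f) the degrees of the irreducible factors of f mod p form the cycle type of an element of G. Factoring f modulo the 37 such primes p <= 173 (skipping 2, 3, 19, which divide the discriminant), each new pattern first appears at: mod 5: f = (x^6 + 4x^5 + 3x^4 + 3x^3 + 2x^2 + 2x + 2), pattern 6; mod 7: f = (x^3 + 4x^2 + 2x + 2)(x^3 + 4x^2 + 6x + 1), pattern 3+3; mod 17: f = (x^2 + 3x + 10)(x^2 + 12x + 7)(x^2 + 13x + 10), pattern 2+2+2; mod 37: f = (x)(x + 3)(x + 12)(x + 26)(x + 31)(x + 33), pattern 1+1+1+1+1+1. No other pattern occurs in this range, so the set of observed cycle types is {6, 3+3, 2+2+2, 1+1+1+1+1+1}. The candidates containing elements of all these cycle types are C_6 (6T1) of order 6, D_6 (6T3) of order 12, C_3 x S_3 (6T5) of order 18, A_4 x C_2 (6T6) of order 24, S_3 x S_3 (6T9) of order 36, S_4 x C_2 (6T11) of order 48, (S_3 x S_3) : C_2 (6T13) of order 72, PGL(2,5) (6T14) of order 120, S_6 (6T16) of order 720; the others are excluded. The observed types are precisely the cycle types that occur in C_6 (6T1). Each of the other remaining candidates has further cycle types, and by the Chebotarev density theorem the matching factorization patterns would occur for a proportion of primes equal to their share of the group: D_6 (6T3) additionally contains elements of type 2+2+1+1 (3 of its 12 elements, about 25% of primes); C_3 x S_3 (6T5) additionally contains elements of type 3+1+1+1 (4 of its 18 elements, about 22% of primes); A_4 x C_2 (6T6) additionally contains elements of type 2+2+1+1, 2+1+1+1+1 (6 of its 24 elements, about 25% of primes); S_3 x S_3 (6T9) additionally contains elements of type 3+1+1+1, 2+2+1+1 (13 of its 36 elements, about 36% of primes); S_4 x C_2 (6T11) additionally contains elements of type 4+2, 4+1+1, 2+2+1+1, 2+1+1+1+1 (24 of its 48 elements, about 50% of primes); (S_3 x S_3) : C_2 (6T13) additionally contains elements of type 4+2, 3+2+1, 3+1+1+1, 2+2+1+1, 2+1+1+1+1 (49 of its 72 elements, about 68% of primes); PGL(2,5) (6T14) additionally contains elements of type 5+1, 4+1+1, 2+2+1+1 (69 of its 120 elements, about 58% of primes); S_6 (6T16) additionally contains elements of type 5+1, 4+2, 4+1+1, 3+2+1, 3+1+1+1, 2+2+1+1, 2+1+1+1+1 (544 of its 720 elements, about 76% of primes). None of the 37 primes tested shows any such pattern (for each of these groups the chance of that is below 10^-4), which rules them out. Hence G = C_6 (6T1), of order 6.

6T1: C_6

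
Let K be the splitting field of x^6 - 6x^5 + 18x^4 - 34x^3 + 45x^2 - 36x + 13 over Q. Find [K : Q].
120

The degree of the splitting field over Q equals the order of the Galois group, so first determine the group. The polynomial f is an irreducible sextic over Q, so G = Gal(f/Q) is one of the 16 transitive subgroups 6T1, ..., 6T16 of S_6. The discriminant of f is -16003008, which is not a perfect square, so G is not contained in A_6. The transitive groups of degree 6 not contained in A_6 are: C_6 (6T1, order 6), S_3 (6T2, order 6), D_6 (6T3, order 12), C_3 x S_3 (6T5, order 18), A_4 x C_2 (6T6, order 24), S_4 (6T8, order 24), S_3 x S_3 (6T9, order 36), S_4 x C_2 (6T11, order 48), (S_3 x S_3) : C_2 (6T13, order 72), PGL(2,5) (6T14, order 120), S_6 (6T16, order 720). By Dedekind's theorem, for a prime p not dividing disc(f) the degrees of the irreducible factors of f mod p form the cycle type of an element of G. Factoring f modulo the 21 such primes p <= 89 (skipping 2, 3, 7, which divide the discriminant), each new pattern first appears at: mod 5: f = (x^6 + 4x^5 + 3x^4 + x^3 + 4x + 3), pattern 6; mod 11: f = (x + 8)(x^5 + 8x^4 + 9x^3 + 4x^2 + 2x + 3), pattern 5+1; mod 13: f = (x)(x + 4)(x^4 + 3x^3 + 6x^2 + 7x + 4), pattern 4+1+1; mod 23: f = (x + 2)(x + 6)(x^2 + 3x + 21)(x^2 + 6x + 10), pattern 2+2+1+1; mod 43: f = (x^3 + 16x^2 + 30x + 18)(x^3 + 21x^2 + 39x + 27), pattern 3+3; mod 61: f = (x^2 + 30x + 2)(x^2 + 41x + 31)(x^2 + 45x + 13), pattern 2+2+2. No other pattern occurs in this range, so the set of observed cycle types is {6, 5+1, 4+1+1, 2+2+1+1, 3+3, 2+2+2}. The candidates containing elements of all these cycle types are PGL(2,5) (6T14) of order 120, S_6 (6T16) of order 720; the others are excluded. The observed types are precisely the cycle types that occur in PGL(2,5) (6T14) (apart from the identity). Each of the other remaining candidates has further cycle types, and by the Chebotarev density theorem the matching factorization patterns would occur for a proportion of primes equal to their share of the group: S_6 (6T16) additionally contains elements of type 4+2, 3+2+1, 3+1+1+1, 2+1+1+1+1 (265 of its 720 elements, about 37% of primes). None of the 21 primes tested shows any such pattern (for each of these groups the chance of that is below 10^-4), which rules them out. Hence G = PGL(2,5) (6T14), of order 120. The Galois group PGL(2,5) (6T14) has order 120, so the splitting field has degree 120 over Q.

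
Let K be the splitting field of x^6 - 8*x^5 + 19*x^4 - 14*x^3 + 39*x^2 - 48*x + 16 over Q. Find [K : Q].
36

The degree of the splitting field over Q equals the order of the Galois group, so first determine the group. The polynomial f is an irreducible sextic over Q, so G = Gal(f/Q) is one of the 16 transitive subgroups 6T1, ..., 6T16 of S_6. The discriminant of f is 90962560000 = 301600^2, a perfect square, so G is contained in A_6. The transitive groups of degree 6 contained in A_6 are: A_4 (6T4, order 12), S_4 (6T7, order 24), (C_3 x C_3) : C_4 (6T10, order 36), PSL(2,5) (6T12, order 60), A_6 (6T15, order 360). By Dedekind's theorem, for a prime p not dividing disc(f) the degrees of the irreducible factors of f mod p form the cycle type of an element of G. Factoring f modulo the 19 such primes p <= 83 (skipping 2, 5, 13, 29, which divide the discriminant), each new pattern first appears at: mod 3: f = (x^2 + 2x + 2)(x^4 + 2x^3 + x^2 + x + 2), pattern 4+2; mod 11: f = (x^3 + 4x^2 + 10x + 2)(x^3 + 10x^2 + 2x + 8), pattern 3+3; mod 19: f = (x + 14)(x + 17)(x^2 + 9)(x^2 + 18x + 12), pattern 2+2+1+1; mod 61: f = (x + 13)(x + 23)(x + 30)(x^3 + 48x^2 + 47x + 46), pattern 3+1+1+1. No other pattern occurs in this range, so the set of observed cycle types is {4+2, 3+3, 2+2+1+1, 3+1+1+1}. The candidates containing elements of all these cycle types are (C_3 x C_3) : C_4 (6T10) of order 36, A_6 (6T15) of order 360; the others are excluded. The observed types are precisely the cycle types that occur in (C_3 x C_3) : C_4 (6T10) (apart from the identity). Each of the other remaining candidates has further cycle types, and by the Chebotarev density theorem the matching factorization patterns would occur for a proportion of primes equal to their share of the group: A_6 (6T15) additionally contains elements of type 5+1 (144 of its 360 elements, about 40% of primes). None of the 19 primes tested shows any such pattern (for each of these groups the chance of that is below 10^-4), which rules them out. Hence G = (C_3 x C_3) : C_4 (6T10), of order 36. The Galois group (C_3 x C_3) : C_4 (6T10) has order 36, so the splitting field has degree 36 over Q.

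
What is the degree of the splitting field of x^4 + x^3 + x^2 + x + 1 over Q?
4

The degree of the splitting field over Q equals the order of the Galois group, so first determine the group. The polynomial is an irreducible quartic over Q and its discriminant is 125, which is not a perfect square, so the Galois group is not contained in A_4. The resolvent cubic y^3 - y^2 - 3*y + 2 has exactly one rational root, so the Galois group is C_4 or D_4. The quartic becomes reducible over Q(sqrt(disc)), so the group is C_4. The Galois group C_4 (4T1) has order 4, so the splitting field has degree 4 over Q.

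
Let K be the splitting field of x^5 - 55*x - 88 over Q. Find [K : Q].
60

The degree of the splitting field over Q equals the order of the Galois group, so first determine the group. The polynomial f is an irreducible quintic over Q, so G = Gal(f/Q) is a transitive subgroup of S_5: one of C_5 (5T1, order 5), D_5 (5T2, order 10), F_20 (5T3, order 20), A_5 (5T4, order 60) or S_5 (5T5, order 120). The discriminant of f is 58564000000 = 242000^2, a perfect square, so G is contained in A_5. The transitive groups of degree 5 contained in A_5 are: C_5 (5T1, order 5), D_5 (5T2, order 10), A_5 (5T4, order 60). By Dedekind's theorem, for a prime p not dividing disc(f) the degrees of the irreducible factors of f mod p form the cycle type of an element of G. Factoring f modulo the 3 such primes p <= 13 (skipping 2, 5, 11, which divide the discriminant), each new pattern first appears at: mod 3: f = (x^5 + 2x + 2), pattern 5; mod 13: f = (x + 5)(x + 7)(x^3 + x^2 + 5x + 9), pattern 3+1+1. No other pattern occurs in this range, so the set of observed cycle types is {5, 3+1+1}. Among the candidates above, the only group containing elements of all these cycle types is A_5 (5T4) — each of C_5 (5T1), D_5 (5T2) lacks at least one of them. Hence G = A_5 (5T4), of order 60. The Galois group A_5 (5T4) has order 60, so the splitting field has degree 60 over Q.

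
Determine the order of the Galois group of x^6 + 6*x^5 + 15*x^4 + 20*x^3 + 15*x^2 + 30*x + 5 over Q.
The degree of the splitting field over Q equals the order of the Galois group, so first determine the group. The polynomial f is an irreducible sextic over Q, so G = Gal(f/Q) is one of the 16 transitive subgroups 6T1, ..., 6T16 of S_6. The discriminant of f is 746496000000 = 864000^2, a perfect square, so G is contained in A_6. The transitive groups of degree 6 contained in A_6 are: A_4 (6T4, order 12), S_4 (6T7, order 24), (C_3 x C_3) : C_4 (6T10, order 36), PSL(2,5) (6T12, order 60), A_6 (6T15, order 360). By Dedekind's theorem, for a prime p not dividing disc(f) the degrees of the irreducible factors of f mod p form the cycle type of an element of G. Factoring f modulo the 6 such primes p <= 23 (skipping 2, 3, 5, which divide the discriminant), each new pattern first appears at: mod 7: f = (x + 4)(x^5 + 2x^4 + 6x^2 + 5x + 3), pattern 5+1; mod 23: f = (x + 8)(x + 13)(x + 22)(x^3 + 9x^2 + 5x + 13), pattern 3+1+1+1. No other pattern occurs in this range, so the set of observed cycle types is {5+1, 3+1+1+1}. Among the candidates above, the only group containing elements of all these cycle types is A_6 (6T15) — each of A_4 (6T4), S_4 (6T7), (C_3 x C_3) : C_4 (6T10), PSL(2,5) (6T12) lacks at least one of them. Hence G = A_6 (6T15), of order 360. The Galois group A_6 (6T15) has order 360, so the splitting field has degree 360 over Q.

360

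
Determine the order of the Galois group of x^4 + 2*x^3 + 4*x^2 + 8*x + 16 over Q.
4

The degree of the splitting field over Q equals the order of the Galois group, so first determine the group. The polynomial is an irreducible quartic over Q and its discriminant is 512000, which is not a perfect square, so the Galois group is not contained in A_4. The resolvent cubic y^3 - 4*y^2 - 48*y + 128 has exactly one rational root, so the Galois group is C_4 or D_4. The quartic becomes reducible over Q(sqrt(disc)), so the group is C_4. The Galois group C_4 (4T1) has order 4, so the splitting field has degree 4 over Q.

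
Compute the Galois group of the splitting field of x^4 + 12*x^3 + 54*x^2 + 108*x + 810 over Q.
V_4 (also written V4)

The polynomial is an irreducible quartic over Q and its discriminant is 99179645184 = 314928^2, a perfect square, so the Galois group is contained in A_4. The resolvent cubic y^3 - 54*y^2 - 1944*y + 46656 splits completely over Q, which gives the Klein four-group V_4.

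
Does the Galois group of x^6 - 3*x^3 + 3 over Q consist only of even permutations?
The polynomial is irreducible of degree 6 over Q. Its discriminant is -177147, which is not a perfect square. A Galois group lies in the alternating group exactly when the discriminant is a square in Q, so the Galois group (C_3 x S_3) is not contained in A_6.

No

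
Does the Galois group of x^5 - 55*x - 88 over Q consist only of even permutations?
The polynomial is irreducible of degree 5 over Q. Its discriminant is 58564000000 = 242000^2, a perfect square. A Galois group lies in the alternating group exactly when the discriminant is a square in Q, so the Galois group (A_5) is contained in A_5.

Yes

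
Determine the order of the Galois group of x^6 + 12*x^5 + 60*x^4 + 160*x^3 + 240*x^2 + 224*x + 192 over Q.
The degree of the splitting field over Q equals the order of the Galois group, so first determine the group. The polynomial f is an irreducible sextic over Q, so G = Gal(f/Q) is one of the 16 transitive subgroups 6T1, ..., 6T16 of S_6. The discriminant of f is -46741055340544, which is not a perfect square, so G is not contained in A_6. The transitive groups of degree 6 not contained in A_6 are: C_6 (6T1, order 6), S_3 (6T2, order 6), D_6 (6T3, order 12), C_3 x S_3 (6T5, order 18), A_4 x C_2 (6T6, order 24), S_4 (6T8, order 24), S_3 x S_3 (6T9, order 36), S_4 x C_2 (6T11, order 48), (S_3 x S_3) : C_2 (6T13, order 72), PGL(2,5) (6T14, order 120), S_6 (6T16, order 720). By Dedekind's theorem, for a prime p not dividing disc(f) the degrees of the irreducible factors of f mod p form the cycle type of an element of G. Factoring f modulo the 3 such primes p <= 7 (skipping 2, which divides the discriminant), each new pattern first appears at: mod 3: f = (x)(x^2 + 2x + 2)(x^3 + x^2 + 2x + 1), pattern 3+2+1; mod 5: f = (x^3 + 4x + 3)(x^3 + 2x^2 + x + 4), pattern 3+3; mod 7: f = (x + 6)(x^5 + 6x^4 + 3x^3 + 2x^2 + 4x + 4), pattern 5+1. No other pattern occurs in this range, so the set of observed cycle types is {3+2+1, 3+3, 5+1}. Among the candidates above, the only group containing elements of all these cycle types is S_6 (6T16); every other candidate lacks at least one of them. Hence G = S_6 (6T16), of order 720. The Galois group S_6 (6T16) has order 720, so the splitting field has degree 720 over Q.

720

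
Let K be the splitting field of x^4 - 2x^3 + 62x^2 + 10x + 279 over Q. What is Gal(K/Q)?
The polynomial is an irreducible quartic over Q and its discriminant is 37045470784 = 192472^2, a perfect square, so the Galois group is contained in A_4. The resolvent cubic y^3 - 62*y^2 - 1136*y + 67976 is irreducible over Q. An irreducible resolvent with square discriminant gives A_4.

A_4 (also written A4)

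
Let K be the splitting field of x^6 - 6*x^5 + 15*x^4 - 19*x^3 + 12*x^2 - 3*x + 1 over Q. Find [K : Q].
The degree of the splitting field over Q equals the order of the Galois group, so first determine the group. The polynomial f is an irreducible sextic over Q, so G = Gal(f/Q) is one of the 16 transitive subgroups 6T1, ..., 6T16 of S_6. The discriminant of f is -19683, which is not a perfect square, so G is not contained in A_6. The transitive groups of degree 6 not contained in A_6 are: C_6 (6T1, order 6), S_3 (6T2, order 6), D_6 (6T3, order 12), C_3 x S_3 (6T5, order 18), A_4 x C_2 (6T6, order 24), S_4 (6T8, order 24), S_3 x S_3 (6T9, order 36), S_4 x C_2 (6T11, order 48), (S_3 x S_3) : C_2 (6T13, order 72), PGL(2,5) (6T14, order 120), S_6 (6T16, order 720). By Dedekind's theorem, for a prime p not dividing disc(f) the degrees of the irreducible factors of f mod p form the cycle type of an element of G. Factoring f modulo the 37 such primes p <= 163 (skipping 3, which divides the discriminant), each new pattern first appears at: mod 2: f = (x^6 + x^4 + x^3 + x + 1), pattern 6; mod 7: f = (x^3 + 4x^2 + 3x + 2)(x^3 + 4x^2 + 3x + 4), pattern 3+3; mod 17: f = (x^2 + x + 16)(x^2 + 2x + 15)(x^2 + 8x + 9), pattern 2+2+2; mod 19: f = (x + 1)(x + 2)(x + 9)(x + 12)(x + 13)(x + 14), pattern 1+1+1+1+1+1. No other pattern occurs in this range, so the set of observed cycle types is {6, 3+3, 2+2+2, 1+1+1+1+1+1}. The candidates containing elements of all these cycle types are C_6 (6T1) of order 6, D_6 (6T3) of order 12, C_3 x S_3 (6T5) of order 18, A_4 x C_2 (6T6) of order 24, S_3 x S_3 (6T9) of order 36, S_4 x C_2 (6T11) of order 48, (S_3 x S_3) : C_2 (6T13) of order 72, PGL(2,5) (6T14) of order 120, S_6 (6T16) of order 720; the others are excluded. The observed types are precisely the cycle types that occur in C_6 (6T1). Each of the other remaining candidates has further cycle types, and by the Chebotarev density theorem the matching factorization patterns would occur for a proportion of primes equal to their share of the group: D_6 (6T3) additionally contains elements of type 2+2+1+1 (3 of its 12 elements, about 25% of primes); C_3 x S_3 (6T5) additionally contains elements of type 3+1+1+1 (4 of its 18 elements, about 22% of primes); A_4 x C_2 (6T6) additionally contains elements of type 2+2+1+1, 2+1+1+1+1 (6 of its 24 elements, about 25% of primes); S_3 x S_3 (6T9) additionally contains elements of type 3+1+1+1, 2+2+1+1 (13 of its 36 elements, about 36% of primes); S_4 x C_2 (6T11) additionally contains elements of type 4+2, 4+1+1, 2+2+1+1, 2+1+1+1+1 (24 of its 48 elements, about 50% of primes); (S_3 x S_3) : C_2 (6T13) additionally contains elements of type 4+2, 3+2+1, 3+1+1+1, 2+2+1+1, 2+1+1+1+1 (49 of its 72 elements, about 68% of primes); PGL(2,5) (6T14) additionally contains elements of type 5+1, 4+1+1, 2+2+1+1 (69 of its 120 elements, about 58% of primes); S_6 (6T16) additionally contains elements of type 5+1, 4+2, 4+1+1, 3+2+1, 3+1+1+1, 2+2+1+1, 2+1+1+1+1 (544 of its 720 elements, about 76% of primes). None of the 37 primes tested shows any such pattern (for each of these groups the chance of that is below 10^-4), which rules them out. Hence G = C_6 (6T1), of order 6. The Galois group C_6 (6T1) has order 6, so the splitting field has degree 6 over Q.

6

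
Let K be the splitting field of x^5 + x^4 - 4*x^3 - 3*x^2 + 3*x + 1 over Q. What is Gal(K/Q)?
5T1: C_5

The polynomial f is an irreducible quintic over Q, so G = Gal(f/Q) is a transitive subgroup of S_5: one of C_5 (5T1, order 5), D_5 (5T2, order 10), F_20 (5T3, order 20), A_5 (5T4, order 60) or S_5 (5T5, order 120). The discriminant of f is 14641 = 121^2, a perfect square, so G is contained in A_5. The transitive groups of degree 5 contained in A_5 are: C_5 (5T1, order 5), D_5 (5T2, order 10), A_5 (5T4, order 60). By Dedekind's theorem, for a prime p not dividing disc(f) the degrees of the irreducible factors of f mod p form the cycle type of an element of G. Factoring f modulo the 14 such primes p <= 47 (skipping 11, which divides the discriminant), each new pattern first appears at: mod 2: f = (x^5 + x^4 + x^2 + x + 1), pattern 5; mod 23: f = (x + 9)(x + 12)(x + 13)(x + 17)(x + 19), pattern 1+1+1+1+1. No other pattern occurs in this range, so the set of observed cycle types is {5, 1+1+1+1+1}. The candidates containing elements of all these cycle types are C_5 (5T1) of order 5, D_5 (5T2) of order 10, A_5 (5T4) of order 60; the others are excluded. The observed types are precisely the cycle types that occur in C_5 (5T1). Each of the other remaining candidates has further cycle types, and by the Chebotarev density theorem the matching factorization patterns would occur for a proportion of primes equal to their share of the group: D_5 (5T2) additionally contains elements of type 2+2+1 (5 of its 10 elements, about 50% of primes); A_5 (5T4) additionally contains elements of type 3+1+1, 2+2+1 (35 of its 60 elements, about 58% of primes). None of the 14 primes tested shows any such pattern (for each of these groups the chance of that is below 10^-4), which rules them out. Hence G = C_5 (5T1), of order 5.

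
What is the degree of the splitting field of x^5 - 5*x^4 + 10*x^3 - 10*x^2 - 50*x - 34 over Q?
60

The degree of the splitting field over Q equals the order of the Galois group, so first determine the group. The polynomial f is an irreducible quintic over Q, so G = Gal(f/Q) is a transitive subgroup of S_5: one of C_5 (5T1, order 5), D_5 (5T2, order 10), F_20 (5T3, order 20), A_5 (5T4, order 60) or S_5 (5T5, order 120). The discriminant of f is 58564000000 = 242000^2, a perfect square, so G is contained in A_5. The transitive groups of degree 5 contained in A_5 are: C_5 (5T1, order 5), D_5 (5T2, order 10), A_5 (5T4, order 60). By Dedekind's theorem, for a prime p not dividing disc(f) the degrees of the irreducible factors of f mod p form the cycle type of an element of G. Factoring f modulo the 3 such primes p <= 13 (skipping 2, 5, 11, which divide the discriminant), each new pattern first appears at: mod 3: f = (x^5 + x^4 + x^3 + 2x^2 + x + 2), pattern 5; mod 13: f = (x + 4)(x + 6)(x^3 + 11x^2 + 6x + 4), pattern 3+1+1. No other pattern occurs in this range, so the set of observed cycle types is {5, 3+1+1}. Among the candidates above, the only group containing elements of all these cycle types is A_5 (5T4) — each of C_5 (5T1), D_5 (5T2) lacks at least one of them. Hence G = A_5 (5T4), of order 60. The Galois group A_5 (5T4) has order 60, so the splitting field has degree 60 over Q.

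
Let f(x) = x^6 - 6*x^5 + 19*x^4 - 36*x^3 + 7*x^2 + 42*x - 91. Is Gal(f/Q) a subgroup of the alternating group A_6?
Yes

The polynomial is irreducible of degree 6 over Q. Its discriminant is 164995463643136 = 12845056^2, a perfect square. A Galois group lies in the alternating group exactly when the discriminant is a square in Q, so the Galois group (A_4) is contained in A_6.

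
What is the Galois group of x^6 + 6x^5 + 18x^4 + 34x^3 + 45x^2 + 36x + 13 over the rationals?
PGL(2,5) (also written S5(6))

The polynomial f is an irreducible sextic over Q, so G = Gal(f/Q) is one of the 16 transitive subgroups 6T1, ..., 6T16 of S_6. The discriminant of f is -16003008, which is not a perfect square, so G is not contained in A_6. The transitive groups of degree 6 not contained in A_6 are: C_6 (6T1, order 6), S_3 (6T2, order 6), D_6 (6T3, order 12), C_3 x S_3 (6T5, order 18), A_4 x C_2 (6T6, order 24), S_4 (6T8, order 24), S_3 x S_3 (6T9, order 36), S_4 x C_2 (6T11, order 48), (S_3 x S_3) : C_2 (6T13, order 72), PGL(2,5) (6T14, order 120), S_6 (6T16, order 720). By Dedekind's theorem, for a prime p not dividing disc(f) the degrees of the irreducible factors of f mod p form the cycle type of an element of G. Factoring f modulo the 21 such primes p <= 89 (skipping 2, 3, 7, which divide the discriminant), each new pattern first appears at: mod 5: f = (x^6 + x^5 + 3x^4 + 4x^3 + x + 3), pattern 6; mod 11: f = (x + 3)(x^5 + 3x^4 + 9x^3 + 7x^2 + 2x + 8), pattern 5+1; mod 13: f = (x)(x + 9)(x^4 + 10x^3 + 6x^2 + 6x + 4), pattern 4+1+1; mod 23: f = (x + 17)(x + 21)(x^2 + 17x + 10)(x^2 + 20x + 21), pattern 2+2+1+1; mod 43: f = (x^3 + 22x^2 + 39x + 16)(x^3 + 27x^2 + 30x + 25), pattern 3+3; mod 61: f = (x^2 + 16x + 13)(x^2 + 20x + 31)(x^2 + 31x + 2), pattern 2+2+2. No other pattern occurs in this range, so the set of observed cycle types is {6, 5+1, 4+1+1, 2+2+1+1, 3+3, 2+2+2}. The candidates containing elements of all these cycle types are PGL(2,5) (6T14) of order 120, S_6 (6T16) of order 720; the others are excluded. The observed types are precisely the cycle types that occur in PGL(2,5) (6T14) (apart from the identity). Each of the other remaining candidates has further cycle types, and by the Chebotarev density theorem the matching factorization patterns would occur for a proportion of primes equal to their share of the group: S_6 (6T16) additionally contains elements of type 4+2, 3+2+1, 3+1+1+1, 2+1+1+1+1 (265 of its 720 elements, about 37% of primes). None of the 21 primes tested shows any such pattern (for each of these groups the chance of that is below 10^-4), which rules them out. Hence G = PGL(2,5) (6T14), of order 120.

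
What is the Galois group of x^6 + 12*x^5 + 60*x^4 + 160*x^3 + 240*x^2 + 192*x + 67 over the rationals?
S_3

The polynomial f is an irreducible sextic over Q, so G = Gal(f/Q) is one of the 16 transitive subgroups 6T1, ..., 6T16 of S_6. The discriminant of f is -11337408, which is not a perfect square, so G is not contained in A_6. The transitive groups of degree 6 not contained in A_6 are: C_6 (6T1, order 6), S_3 (6T2, order 6), D_6 (6T3, order 12), C_3 x S_3 (6T5, order 18), A_4 x C_2 (6T6, order 24), S_4 (6T8, order 24), S_3 x S_3 (6T9, order 36), S_4 x C_2 (6T11, order 48), (S_3 x S_3) : C_2 (6T13, order 72), PGL(2,5) (6T14, order 120), S_6 (6T16, order 720). By Dedekind's theorem, for a prime p not dividing disc(f) the degrees of the irreducible factors of f mod p form the cycle type of an element of G. Factoring f modulo the 23 such primes p <= 97 (skipping 2, 3, which divide the discriminant), each new pattern first appears at: mod 5: f = (x^2 + 3)(x^2 + 3x + 4)(x^2 + 4x + 1), pattern 2+2+2; mod 7: f = (x^3 + 6x^2 + 5x + 3)(x^3 + 6x^2 + 5x + 6), pattern 3+3; mod 61: f = (x + 5)(x + 21)(x + 24)(x + 41)(x + 44)(x + 60), pattern 1+1+1+1+1+1. No other pattern occurs in this range, so the set of observed cycle types is {2+2+2, 3+3, 1+1+1+1+1+1}. The candidates containing elements of all these cycle types are C_6 (6T1) of order 6, S_3 (6T2) of order 6, D_6 (6T3) of order 12, C_3 x S_3 (6T5) of order 18, A_4 x C_2 (6T6) of order 24, S_4 (6T8) of order 24, S_3 x S_3 (6T9) of order 36, S_4 x C_2 (6T11) of order 48, (S_3 x S_3) : C_2 (6T13) of order 72, PGL(2,5) (6T14) of order 120, S_6 (6T16) of order 720; the others are excluded. The observed types are precisely the cycle types that occur in S_3 (6T2). Each of the other remaining candidates has further cycle types, and by the Chebotarev density theorem the matching factorization patterns would occur for a proportion of primes equal to their share of the group: C_6 (6T1) additionally contains elements of type 6 (2 of its 6 elements, about 33% of primes); D_6 (6T3) additionally contains elements of type 6, 2+2+1+1 (5 of its 12 elements, about 42% of primes); C_3 x S_3 (6T5) additionally contains elements of type 6, 3+1+1+1 (10 of its 18 elements, about 56% of primes); A_4 x C_2 (6T6) additionally contains elements of type 6, 2+2+1+1, 2+1+1+1+1 (14 of its 24 elements, about 58% of primes); S_4 (6T8) additionally contains elements of type 4+1+1, 2+2+1+1 (9 of its 24 elements, about 38% of primes); S_3 x S_3 (6T9) additionally contains elements of type 6, 3+1+1+1, 2+2+1+1 (25 of its 36 elements, about 69% of primes); S_4 x C_2 (6T11) additionally contains elements of type 6, 4+2, 4+1+1, 2+2+1+1, 2+1+1+1+1 (32 of its 48 elements, about 67% of primes); (S_3 x S_3) : C_2 (6T13) additionally contains elements of type 6, 4+2, 3+2+1, 3+1+1+1, 2+2+1+1, 2+1+1+1+1 (61 of its 72 elements, about 85% of primes); PGL(2,5) (6T14) additionally contains elements of type 6, 5+1, 4+1+1, 2+2+1+1 (89 of its 120 elements, about 74% of primes); S_6 (6T16) additionally contains elements of type 6, 5+1, 4+2, 4+1+1, 3+2+1, 3+1+1+1, 2+2+1+1, 2+1+1+1+1 (664 of its 720 elements, about 92% of primes). None of the 23 primes tested shows any such pattern (for each of these groups the chance of that is below 10^-4), which rules them out. Hence G = S_3 (6T2), of order 6.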